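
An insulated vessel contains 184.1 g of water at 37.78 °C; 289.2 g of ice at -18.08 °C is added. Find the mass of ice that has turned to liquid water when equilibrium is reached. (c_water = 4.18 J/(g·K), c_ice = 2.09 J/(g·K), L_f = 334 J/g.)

Heat available from the water dropping to 0 °C: 184.1×4.18×37.78 = 29073 J.
Of that, 289.2×2.09×18.08 = 10928 J goes to bring the ice to 0 °C, leaving 18145 J.
Fully melting the ice requires m_ice L_f = 289.2×334 = 96593 J.
Since 18145 < 96593 J, not all the ice melts; equilibrium is at 0 °C.
Mass melted = 18145/334 ≈ 54.33 g.

m_melted ≈ 54.3 g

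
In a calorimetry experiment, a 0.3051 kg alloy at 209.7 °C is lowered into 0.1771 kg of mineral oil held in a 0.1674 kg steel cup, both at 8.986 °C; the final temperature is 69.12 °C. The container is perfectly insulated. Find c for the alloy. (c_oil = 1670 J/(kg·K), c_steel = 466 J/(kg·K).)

Taking heat into each body as positive, Σ m c ΔT = 0:
0.3051·c·(69.12 − 209.7) + 0.1771·1670·(69.12 − 8.986) + 0.1674·466·(69.12 − 8.986) = 0
-42.89 c = -22476
c = -22476/-42.89 ≈ 524 J/(kg·K)

c ≈ 524 J/(kg·K)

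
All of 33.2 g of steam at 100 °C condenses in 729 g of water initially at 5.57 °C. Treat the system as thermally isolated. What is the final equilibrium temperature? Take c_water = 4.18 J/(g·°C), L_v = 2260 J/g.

Setting the total heat transfer to zero:
latent heat released on condensation: 33.2·2260 = 75032; condensed water 100 °C→T: 138.78(T − 100); water warms: 729·4.18·(T − 5.57) = 3047.2(T − 5.57)
3186 T = 75032 + 13878 + 16973 = 105883
T ≈ 33.23 °C — below 100 °C, confirming all the steam condensed.

T_f ≈ 33.2 °C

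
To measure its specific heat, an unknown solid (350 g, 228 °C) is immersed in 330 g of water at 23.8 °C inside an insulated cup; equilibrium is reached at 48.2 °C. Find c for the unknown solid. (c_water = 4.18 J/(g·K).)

m_s c (T_s − T_f) = m_water c_water (T_f − T_0):
350·c·(228 − 48.2) = 330·4.18·(48.2 − 23.8)
62930 c = 33657  ⇒  c ≈ 0.5348 J/(g·K)

c ≈ 0.535 J/(g·K)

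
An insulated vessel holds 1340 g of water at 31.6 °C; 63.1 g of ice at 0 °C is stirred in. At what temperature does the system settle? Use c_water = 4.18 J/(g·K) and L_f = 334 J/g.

Let T be the final temperature. ΣQ_i = 0:
fusion: m_ice L_f = 63.1×334 = 21075; meltwater 0→T: 63.1×4.18×T = 263.76 T; water cools: 1340×4.18×(T − 31.6) = 5601.2(T − 31.6)
5865 T = 176998 − 21075 = 155923
T ≈ 26.59 °C. Since T > 0 °C, the all-ice-melts assumption holds.

T_f ≈ 26.6 °C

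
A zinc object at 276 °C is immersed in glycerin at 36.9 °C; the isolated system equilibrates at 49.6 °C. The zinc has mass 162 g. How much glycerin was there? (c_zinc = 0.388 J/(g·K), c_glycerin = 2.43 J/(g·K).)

m ≈ 461 g

Taking heat into each body as positive, Σ m c ΔT = 0:
162·0.388·(49.6 − 276) + m·2.43·(49.6 − 36.9) = 0
30.86 m = 14231
m = 14231/30.86 ≈ 461.1 g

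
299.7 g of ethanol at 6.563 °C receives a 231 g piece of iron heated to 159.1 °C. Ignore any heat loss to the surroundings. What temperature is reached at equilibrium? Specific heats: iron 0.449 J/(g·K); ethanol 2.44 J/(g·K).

T_f ≈ 25.5 °C

T_f = Σ m_i c_i T_i / Σ m_i c_i:
T_f = (103.72·159.1 + 731.27·6.563) / (103.72 + 731.27)
    = 21301 / 834.99 ≈ 25.51 °C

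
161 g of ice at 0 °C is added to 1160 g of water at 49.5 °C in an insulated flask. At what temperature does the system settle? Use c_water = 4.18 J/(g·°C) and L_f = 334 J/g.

T_f ≈ 33.7 °C

Sum of m c ΔT and latent-heat terms is zero:
latent heat to melt: 161·334 = 53774; warm the meltwater: 672.98 T; water: 4848.8(T − 49.5)
5521.8 T = 240016 − 53774 = 186242
T ≈ 33.73 °C (positive, so assuming full melt was valid).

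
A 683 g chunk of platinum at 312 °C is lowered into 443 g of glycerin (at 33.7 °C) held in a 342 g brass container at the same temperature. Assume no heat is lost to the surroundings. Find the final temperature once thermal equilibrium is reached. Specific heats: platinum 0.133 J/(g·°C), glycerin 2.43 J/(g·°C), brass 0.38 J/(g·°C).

T_f ≈ 53.2 °C

Heat gained plus heat lost sum to zero:
683·0.133·(T − 312) + 443·2.43·(T − 33.7) + 342·0.38·(T − 33.7) = 0
1297.3 T = 68999
T ≈ 53.19 °C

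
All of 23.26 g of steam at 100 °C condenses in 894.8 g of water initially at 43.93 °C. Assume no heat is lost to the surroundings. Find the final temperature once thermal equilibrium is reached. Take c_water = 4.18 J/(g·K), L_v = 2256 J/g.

Net heat exchanged in the isolated system is zero:
latent heat released on condensation: 23.26×2256 = 52475
  condensed water 100 °C→T: 97.23(T − 100)
  original water: 3740.3(T − 43.93)
3837.5 T = 52475 + 9722.7 + 164310 = 226507
T ≈ 59.02 °C, under the boiling point, so the assumption holds.

T_f ≈ 59.0 °C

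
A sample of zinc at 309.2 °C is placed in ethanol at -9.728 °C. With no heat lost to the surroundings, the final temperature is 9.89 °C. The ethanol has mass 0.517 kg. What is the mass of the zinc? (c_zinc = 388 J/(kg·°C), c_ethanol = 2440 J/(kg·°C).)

m ≈ 0.213 kg

|Q_zinc| = |Q_ethanol|:
m·388·(309.2 − 9.89) = 0.517·2440·(9.89 − (-9.728))
116132 m = 24748  ⇒  m ≈ 0.2131 kg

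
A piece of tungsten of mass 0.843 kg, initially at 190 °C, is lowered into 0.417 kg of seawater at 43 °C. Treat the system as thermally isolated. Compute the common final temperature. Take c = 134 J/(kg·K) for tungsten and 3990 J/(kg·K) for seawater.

T_f ≈ 52.3 °C

Setting the total heat transfer to zero:
0.843×134×(T − 190) + 0.417×3990×(T − 43) = 0
112.96(T − 190) + 1663.8(T − 43) = 0
1776.8 T = 93007
T = 93007 / 1776.8 = 52.3 °C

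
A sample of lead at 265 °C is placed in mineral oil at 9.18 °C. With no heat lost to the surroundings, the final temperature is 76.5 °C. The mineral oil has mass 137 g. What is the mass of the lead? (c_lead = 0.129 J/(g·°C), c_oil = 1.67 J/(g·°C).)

m ≈ 633 g

|Q_lead| = |Q_oil|:
m·0.129·(265 − 76.5) = 137·1.67·(76.5 − 9.18)
24.32 m = 15402  ⇒  m ≈ 633.4 g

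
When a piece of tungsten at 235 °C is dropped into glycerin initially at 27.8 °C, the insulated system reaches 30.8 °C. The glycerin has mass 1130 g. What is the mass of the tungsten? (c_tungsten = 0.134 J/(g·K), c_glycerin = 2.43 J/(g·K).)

Heat lost by the tungsten = heat gained by the glycerin:
m×0.134×(235 − 30.8) = 1130×2.43×(30.8 − 27.8)
27.36 m = 8237.7  ⇒  m ≈ 301.1 g

m ≈ 301 g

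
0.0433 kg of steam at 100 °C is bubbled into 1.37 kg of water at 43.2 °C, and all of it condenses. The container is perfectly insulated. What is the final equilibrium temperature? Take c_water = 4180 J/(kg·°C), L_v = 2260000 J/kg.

T_f ≈ 61.5 °C

Energy conservation, ΣQ = 0:
steam→water at 100 °C releases m L_v = 0.0433×2260000 = 97858
  condensate cools 100→T: 0.0433×4180×(T − 100) = 180.99(T − 100)
  water warms: 1.37×4180×(T − 43.2) = 5726.6(T − 43.2)
5907.6 T = 97858 + 18099 + 247389 = 363347
T ≈ 61.50 °C — below 100 °C, confirming all the steam condensed.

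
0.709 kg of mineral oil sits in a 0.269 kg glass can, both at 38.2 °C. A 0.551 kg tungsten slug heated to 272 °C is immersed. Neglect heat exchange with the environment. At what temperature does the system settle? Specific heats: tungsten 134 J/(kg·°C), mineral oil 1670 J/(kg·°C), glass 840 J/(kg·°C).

Net heat exchanged in the isolated system is zero:
0.551*134*(T − 272) + 0.709*1670*(T − 38.2) + 0.269*840*(T − 38.2) = 0
73.83(T − 272) + 1184(T − 38.2) + 225.96(T − 38.2) = 0
(73.83 + 1184 + 225.96) T = 73.83*272 + 1184*38.2 + 225.96*38.2
T = 73944 / 1483.8 = 49.8 °C

T_f ≈ 49.8 °C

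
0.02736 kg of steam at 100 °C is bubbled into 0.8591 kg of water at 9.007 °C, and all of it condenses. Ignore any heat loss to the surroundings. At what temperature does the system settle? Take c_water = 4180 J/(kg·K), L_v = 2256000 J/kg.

T_f ≈ 28.5 °C

Conservation of energy gives ΣQ = 0:
steam→water at 100 °C releases m L_v = 0.02736·2256000 = 61724
  condensed water 100 °C→T: 114.36(T − 100)
  water warms: 0.8591·4180·(T − 9.007) = 3591(T − 9.007)
3705.4 T = 61724 + 11436 + 32344 = 105505
T ≈ 28.47 °C, under the boiling point, so the assumption holds.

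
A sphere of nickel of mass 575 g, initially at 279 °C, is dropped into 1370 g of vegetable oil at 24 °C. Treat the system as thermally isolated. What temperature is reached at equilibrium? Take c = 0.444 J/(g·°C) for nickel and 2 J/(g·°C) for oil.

|Q_nickel| = |Q_oil|:
575*0.444*(279 − T) = 1370*2*(T − 24)
255.3(279 − T) = 2740(T − 24)
2995.3 T = 136989  ⇒  T ≈ 45.73 °C

T_f ≈ 45.7 °C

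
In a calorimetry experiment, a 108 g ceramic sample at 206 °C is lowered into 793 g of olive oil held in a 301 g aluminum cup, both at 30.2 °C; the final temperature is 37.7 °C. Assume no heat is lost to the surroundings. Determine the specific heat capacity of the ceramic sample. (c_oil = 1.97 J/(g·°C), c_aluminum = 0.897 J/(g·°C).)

c ≈ 0.756 J/(g·°C)

Let T be the final temperature. ΣQ_i = 0:
108×c×(37.7 − 206) + 793×1.97×(37.7 − 30.2) + 301×0.897×(37.7 − 30.2) = 0
-18176 c = -13742
c = -13742/-18176 ≈ 0.756 J/(g·°C)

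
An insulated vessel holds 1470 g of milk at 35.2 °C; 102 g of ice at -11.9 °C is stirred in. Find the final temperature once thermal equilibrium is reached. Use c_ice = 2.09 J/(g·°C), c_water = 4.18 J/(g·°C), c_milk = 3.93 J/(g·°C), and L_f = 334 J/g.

T_f ≈ 26.9 °C

Sum of m c ΔT and latent-heat terms is zero:
warm ice to 0 °C: 102×2.09×(0 − (-11.9)) = 2536.8
  fusion: m_ice L_f = 102×334 = 34068
  meltwater 0→T: 102×4.18×T = 426.36 T
  milk cools: 1470×3.93×(T − 35.2) = 5777.1(T − 35.2)
6203.5 T = 203354 − 36605 = 166749
T ≈ 26.88 °C. Since T > 0 °C, the all-ice-melts assumption holds.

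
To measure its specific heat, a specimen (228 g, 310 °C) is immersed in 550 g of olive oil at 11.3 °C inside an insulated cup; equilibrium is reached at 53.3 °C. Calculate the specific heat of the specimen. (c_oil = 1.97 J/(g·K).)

c ≈ 0.778 J/(g·K)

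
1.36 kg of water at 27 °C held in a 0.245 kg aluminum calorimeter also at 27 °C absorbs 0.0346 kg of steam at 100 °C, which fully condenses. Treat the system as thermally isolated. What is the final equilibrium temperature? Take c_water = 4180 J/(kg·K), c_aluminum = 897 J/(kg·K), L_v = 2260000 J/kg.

T_f ≈ 41.7 °C

Heat gained plus heat lost sum to zero:
latent heat released on condensation: 0.0346·2260000 = 78196; condensate cools 100→T: 0.0346·4180·(T − 100) = 144.63(T − 100); water warms: 1.36·4180·(T − 27) = 5684.8(T − 27); cup: 219.76(T − 27)
6049.2 T = 78196 + 14463 + 159423 = 252082
T ≈ 41.67 °C (< 100 °C, so full condensation is consistent).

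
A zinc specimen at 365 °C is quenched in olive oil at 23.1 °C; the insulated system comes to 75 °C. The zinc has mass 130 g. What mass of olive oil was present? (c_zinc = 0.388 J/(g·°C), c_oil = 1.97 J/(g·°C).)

Conservation of energy gives ΣQ = 0:
130·0.388·(75 − 365) + m·1.97·(75 − 23.1) = 0
102.24 m = 14628
m = 14628/102.24 ≈ 143.1 g

m ≈ 143 g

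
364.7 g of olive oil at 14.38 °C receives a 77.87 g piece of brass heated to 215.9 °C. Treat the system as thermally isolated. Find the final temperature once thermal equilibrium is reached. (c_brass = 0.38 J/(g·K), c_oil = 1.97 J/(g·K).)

Setting the total heat transfer to zero:
77.87*0.38*(T − 215.9) + 364.7*1.97*(T − 14.38) = 0
29.59(T − 215.9) + 718.46(T − 14.38) = 0
748.05 T = 16720
T = 16720 / 748.05 = 22.4 °C

T_f ≈ 22.4 °C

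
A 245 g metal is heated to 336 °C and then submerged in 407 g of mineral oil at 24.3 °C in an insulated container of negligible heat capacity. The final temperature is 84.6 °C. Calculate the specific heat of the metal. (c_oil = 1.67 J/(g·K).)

Setting the total heat transfer to zero:
245×c×(84.6 − 336) + 407×1.67×(84.6 − 24.3) = 0
-61593 c = -40985
c = -40985/-61593 ≈ 0.6654 J/(g·K)

c ≈ 0.665 J/(g·K)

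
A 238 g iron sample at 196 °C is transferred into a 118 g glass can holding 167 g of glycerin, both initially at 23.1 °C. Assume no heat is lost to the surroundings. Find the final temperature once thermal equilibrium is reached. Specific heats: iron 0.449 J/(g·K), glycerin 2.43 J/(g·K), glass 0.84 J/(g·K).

Conservation of energy gives ΣQ = 0:
238*0.449*(T − 196) + 167*2.43*(T − 23.1) + 118*0.84*(T − 23.1) = 0
106.86(T − 196) + 405.81(T − 23.1) + 99.12(T − 23.1) = 0
(106.86 + 405.81 + 99.12) T = 106.86*196 + 405.81*23.1 + 99.12*23.1
T = 32609 / 611.79 = 53.3 °C

T_f ≈ 53.3 °C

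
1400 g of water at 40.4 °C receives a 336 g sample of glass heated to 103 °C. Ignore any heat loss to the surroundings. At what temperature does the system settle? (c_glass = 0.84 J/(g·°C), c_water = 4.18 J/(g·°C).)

T_f ≈ 43.3 °C

Set heat shed by the hot body equal to heat absorbed by the cold body:
336·0.84·(103 − T) = 1400·4.18·(T − 40.4)
282.24(103 − T) = 5852(T − 40.4)
6134.2 T = 265492  ⇒  T ≈ 43.28 °C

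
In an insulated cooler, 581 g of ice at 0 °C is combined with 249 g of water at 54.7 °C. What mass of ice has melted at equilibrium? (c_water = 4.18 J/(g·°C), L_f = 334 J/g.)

Cooling the water to 0 °C releases 249×4.18×54.7 = 56933 J.
To melt every bit of ice: 581×334 = 194054 J.
Since 56933 < 194054 J, not all the ice melts; equilibrium is at 0 °C.
m_melt = 56933 / L_f = 170.5 g.

m_melted ≈ 170 g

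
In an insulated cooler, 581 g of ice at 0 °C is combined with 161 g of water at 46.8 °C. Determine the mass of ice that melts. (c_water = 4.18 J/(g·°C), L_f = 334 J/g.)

Cooling the water to 0 °C releases 161·4.18·46.8 = 31495 J.
Melting all 581 g of ice would need 581·334 = 194054 J.
Since 31495 < 194054 J, not all the ice melts; equilibrium is at 0 °C.
Mass melted = 31495/334 ≈ 94.3 g.

m_melted ≈ 94.3 g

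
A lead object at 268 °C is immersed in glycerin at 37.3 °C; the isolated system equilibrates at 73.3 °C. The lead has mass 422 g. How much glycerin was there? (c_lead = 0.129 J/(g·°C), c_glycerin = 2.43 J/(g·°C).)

Setting the total heat transfer to zero:
422×0.129×(73.3 − 268) + m×2.43×(73.3 − 37.3) = 0
87.48 m = 10599
m = 10599/87.48 ≈ 121.2 g

m ≈ 121 g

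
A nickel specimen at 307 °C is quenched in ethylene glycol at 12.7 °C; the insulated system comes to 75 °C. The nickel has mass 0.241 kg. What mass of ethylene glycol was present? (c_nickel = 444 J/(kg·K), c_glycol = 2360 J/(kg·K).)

m ≈ 0.169 kg

Conservation of energy gives ΣQ = 0:
0.241×444×(75 − 307) + m×2360×(75 − 12.7) = 0
147028 m = 24825
m = 24825/147028 ≈ 0.1688 kg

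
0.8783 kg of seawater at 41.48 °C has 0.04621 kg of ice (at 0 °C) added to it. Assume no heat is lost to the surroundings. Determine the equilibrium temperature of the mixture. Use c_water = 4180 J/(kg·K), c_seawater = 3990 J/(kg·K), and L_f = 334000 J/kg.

T_f ≈ 35.1 °C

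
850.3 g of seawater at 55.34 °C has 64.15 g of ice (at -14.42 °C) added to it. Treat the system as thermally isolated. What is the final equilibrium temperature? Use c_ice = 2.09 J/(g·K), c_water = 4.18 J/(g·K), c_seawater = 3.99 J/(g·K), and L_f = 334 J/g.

T_f ≈ 44.9 °C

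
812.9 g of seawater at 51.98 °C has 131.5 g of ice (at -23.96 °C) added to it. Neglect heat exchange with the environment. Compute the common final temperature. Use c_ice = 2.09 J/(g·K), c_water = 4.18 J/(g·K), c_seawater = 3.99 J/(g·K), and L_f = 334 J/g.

T_f ≈ 31.1 °C

Energy conservation, ΣQ = 0:
warm ice to 0 °C: 131.5·2.09·(0 − (-23.96)) = 6585
  melt ice: 131.5·334 = 43921
  meltwater 0→T: 131.5·4.18·T = 549.67 T
  seawater: 3243.5(T − 51.98)
3793.1 T = 168596 − 50506 = 118090
T ≈ 31.13 °C. Since T > 0 °C, the all-ice-melts assumption holds.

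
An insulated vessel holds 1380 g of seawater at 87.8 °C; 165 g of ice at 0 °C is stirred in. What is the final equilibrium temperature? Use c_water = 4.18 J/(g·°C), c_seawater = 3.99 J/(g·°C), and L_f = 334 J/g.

Energy balance with sensible and latent terms:
melt ice: 165·334 = 55110; meltwater 0→T: 165·4.18·T = 689.7 T; seawater: 5506.2(T − 87.8)
6195.9 T = 483444 − 55110 = 428334
T ≈ 69.13 °C (positive, so assuming full melt was valid).

T_f ≈ 69.1 °C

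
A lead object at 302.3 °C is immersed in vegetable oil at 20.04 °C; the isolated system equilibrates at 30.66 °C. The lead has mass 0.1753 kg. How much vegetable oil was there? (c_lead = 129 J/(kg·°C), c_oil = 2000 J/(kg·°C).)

Conservation of energy gives ΣQ = 0:
0.1753·129·(30.66 − 302.3) + m·2000·(30.66 − 20.04) = 0
21240 m = 6142.8
m = 6142.8/21240 ≈ 0.2892 kg

m ≈ 0.289 kg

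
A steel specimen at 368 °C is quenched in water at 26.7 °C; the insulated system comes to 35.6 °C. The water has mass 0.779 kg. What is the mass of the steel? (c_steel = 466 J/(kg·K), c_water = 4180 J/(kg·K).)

Setting the total heat transfer to zero:
m×466×(35.6 − 368) + 0.779×4180×(35.6 − 26.7) = 0
-154898 m = -28980
m = -28980/-154898 ≈ 0.1871 kg

m ≈ 0.187 kg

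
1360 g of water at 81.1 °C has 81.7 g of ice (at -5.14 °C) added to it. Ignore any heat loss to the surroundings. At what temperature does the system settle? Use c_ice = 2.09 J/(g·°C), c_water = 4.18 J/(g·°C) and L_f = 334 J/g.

Energy balance with sensible and latent terms:
ice -5.14→0 °C: 81.7·2.09·5.14 = 877.67
  fusion: m_ice L_f = 81.7·334 = 27288
  meltwater 0→T: 81.7·4.18·T = 341.51 T
  water: 5684.8(T − 81.1)
6026.3 T = 461037 − 28165 = 432872
T ≈ 71.83 °C (positive, so assuming full melt was valid).

T_f ≈ 71.8 °C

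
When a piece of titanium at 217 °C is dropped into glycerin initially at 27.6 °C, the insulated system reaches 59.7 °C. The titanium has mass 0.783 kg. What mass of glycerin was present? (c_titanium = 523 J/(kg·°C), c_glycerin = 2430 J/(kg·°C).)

m ≈ 0.826 kg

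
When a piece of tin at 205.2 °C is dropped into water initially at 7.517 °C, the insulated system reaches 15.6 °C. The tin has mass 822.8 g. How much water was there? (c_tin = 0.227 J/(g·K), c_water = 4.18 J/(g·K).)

m ≈ 1050 g

Heat gained plus heat lost sum to zero:
822.8×0.227×(15.6 − 205.2) + m×4.18×(15.6 − 7.517) = 0
33.79 m = 35413
m = 35413/33.79 ≈ 1048 g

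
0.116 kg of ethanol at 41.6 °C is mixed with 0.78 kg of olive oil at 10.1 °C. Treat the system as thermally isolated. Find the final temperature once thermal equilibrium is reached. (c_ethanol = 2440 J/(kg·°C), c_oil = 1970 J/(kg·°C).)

T_f ≈ 15.0 °C

Heat gained plus heat lost sum to zero:
0.116·2440·(T − 41.6) + 0.78·1970·(T − 10.1) = 0
283.04(T − 41.6) + 1536.6(T − 10.1) = 0
1819.6 T = 27294
T = 27294/1819.6 ≈ 15.00 °C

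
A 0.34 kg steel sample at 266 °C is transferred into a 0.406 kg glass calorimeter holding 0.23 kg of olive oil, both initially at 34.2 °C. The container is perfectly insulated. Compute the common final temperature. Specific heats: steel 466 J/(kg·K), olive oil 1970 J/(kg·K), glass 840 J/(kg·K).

T_f ≈ 72.8 °C

Conservation of energy gives ΣQ = 0:
0.34×466×(T − 266) + 0.23×1970×(T − 34.2) + 0.406×840×(T − 34.2) = 0
158.44(T − 266) + 453.1(T − 34.2) + 341.04(T − 34.2) = 0
(158.44 + 453.1 + 341.04) T = 158.44×266 + 453.1×34.2 + 341.04×34.2
T = 69305/952.58 ≈ 72.75 °C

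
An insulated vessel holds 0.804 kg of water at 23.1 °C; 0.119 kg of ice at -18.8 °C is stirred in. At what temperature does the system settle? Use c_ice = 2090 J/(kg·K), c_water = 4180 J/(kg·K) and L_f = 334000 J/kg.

T_f ≈ 8.6 °C

Taking heat into each body as positive, Σ m c ΔT = 0:
warm ice to 0 °C: 0.119×2090×(0 − (-18.8)) = 4675.7; fusion: m_ice L_f = 0.119×334000 = 39746; meltwater 0→T: 0.119×4180×T = 497.42 T; water cools: 0.804×4180×(T − 23.1) = 3360.7(T − 23.1)
3858.1 T = 77633 − 44422 = 33211
T ≈ 8.61 °C. Since T > 0 °C, the all-ice-melts assumption holds.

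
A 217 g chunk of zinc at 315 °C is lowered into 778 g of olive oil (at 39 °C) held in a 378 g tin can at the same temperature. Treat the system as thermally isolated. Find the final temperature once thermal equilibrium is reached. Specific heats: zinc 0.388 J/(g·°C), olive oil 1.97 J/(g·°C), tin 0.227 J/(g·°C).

Taking heat into each body as positive, Σ m c ΔT = 0:
217×0.388×(T − 315) + 778×1.97×(T − 39) + 378×0.227×(T − 39) = 0
84.2(T − 315) + 1532.7(T − 39) + 85.81(T − 39) = 0
1702.7 T = 89642
T ≈ 52.65 °C

T_f ≈ 52.6 °C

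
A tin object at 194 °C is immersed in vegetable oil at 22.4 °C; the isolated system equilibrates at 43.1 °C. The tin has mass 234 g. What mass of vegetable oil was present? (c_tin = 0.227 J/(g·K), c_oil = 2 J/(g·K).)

m ≈ 194 g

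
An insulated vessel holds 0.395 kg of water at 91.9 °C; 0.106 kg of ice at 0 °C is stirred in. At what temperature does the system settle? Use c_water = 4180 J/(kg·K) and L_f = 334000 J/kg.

T_f ≈ 55.6 °C

Setting the total heat transfer to zero:
melt ice: 0.106×334000 = 35404
  warm the meltwater: 443.08 T
  water: 1651.1(T − 91.9)
2094.2 T = 151736 − 35404 = 116332
T ≈ 55.55 °C (positive, so assuming full melt was valid).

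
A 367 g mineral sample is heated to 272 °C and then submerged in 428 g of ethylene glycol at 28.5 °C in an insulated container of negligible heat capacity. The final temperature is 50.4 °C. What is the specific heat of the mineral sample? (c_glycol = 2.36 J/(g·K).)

c ≈ 0.272 J/(g·K)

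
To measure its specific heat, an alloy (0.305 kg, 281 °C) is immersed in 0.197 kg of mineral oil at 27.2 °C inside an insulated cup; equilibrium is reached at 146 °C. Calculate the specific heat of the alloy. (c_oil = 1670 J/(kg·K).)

Heat gained plus heat lost sum to zero:
0.305·c·(146 − 281) + 0.197·1670·(146 − 27.2) = 0
-41.17 c = -39084
c = -39084/-41.17 ≈ 949.2 J/(kg·K)

c ≈ 949 J/(kg·K)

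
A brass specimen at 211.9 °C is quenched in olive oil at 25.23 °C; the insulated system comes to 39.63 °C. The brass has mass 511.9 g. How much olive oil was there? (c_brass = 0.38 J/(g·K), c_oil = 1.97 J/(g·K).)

m ≈ 1180 g

Let T be the final temperature. ΣQ_i = 0:
511.9×0.38×(39.63 − 211.9) + m×1.97×(39.63 − 25.23) = 0
28.37 m = 33510
m = 33510/28.37 ≈ 1181 g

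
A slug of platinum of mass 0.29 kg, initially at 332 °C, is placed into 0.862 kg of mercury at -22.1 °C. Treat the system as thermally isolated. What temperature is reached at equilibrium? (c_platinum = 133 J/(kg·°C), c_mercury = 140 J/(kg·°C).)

T_f ≈ 63.7 °C

Heat lost by the platinum equals heat gained by the mercury:
0.29*133*(332 − T) = 0.862*140*(T − (-22.1))
38.57(332 − T) = 120.68(T − (-22.1))
159.25 T = 10138  ⇒  T ≈ 63.66 °C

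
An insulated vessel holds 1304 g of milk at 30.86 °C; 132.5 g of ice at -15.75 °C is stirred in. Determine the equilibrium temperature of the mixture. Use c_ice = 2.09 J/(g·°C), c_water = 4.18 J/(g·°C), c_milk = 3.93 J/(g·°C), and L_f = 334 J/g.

T_f ≈ 19.3 °C

Heat gained plus heat lost sum to zero:
warm ice to 0 °C: 132.5·2.09·(0 − (-15.75)) = 4361.6; fusion: m_ice L_f = 132.5·334 = 44255; warm the meltwater: 553.85 T; milk cools: 1304·3.93·(T − 30.86) = 5124.7(T − 30.86)
5678.6 T = 158149 − 48617 = 109532
T ≈ 19.29 °C — above 0 °C, consistent with complete melting.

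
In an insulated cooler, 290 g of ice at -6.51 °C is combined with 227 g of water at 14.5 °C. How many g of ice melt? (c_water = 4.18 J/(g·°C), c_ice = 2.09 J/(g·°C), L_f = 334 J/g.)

Heat available from the water dropping to 0 °C: 227×4.18×14.5 = 13758 J.
Of that, 290×2.09×6.51 = 3945.7 J goes to bring the ice to 0 °C, leaving 9812.8 J.
Melting all 290 g of ice would need 290×334 = 96860 J.
9812.8 J < 96860 J, so only part of the ice melts and the system sits at 0 °C.
m_melt = 9812.8 / L_f = 29.38 g.

m_melted ≈ 29.4 g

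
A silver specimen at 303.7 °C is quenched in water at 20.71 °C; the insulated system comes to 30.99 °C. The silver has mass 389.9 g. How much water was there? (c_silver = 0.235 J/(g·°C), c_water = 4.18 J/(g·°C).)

Energy conservation, ΣQ = 0:
389.9·0.235·(30.99 − 303.7) + m·4.18·(30.99 − 20.71) = 0
42.97 m = 24987
m = 24987/42.97 ≈ 581.5 g

m ≈ 582 g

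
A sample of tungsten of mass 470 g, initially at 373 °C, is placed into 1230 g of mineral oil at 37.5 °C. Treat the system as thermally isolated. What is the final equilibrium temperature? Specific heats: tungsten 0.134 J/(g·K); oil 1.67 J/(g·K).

T_f ≈ 47.5 °C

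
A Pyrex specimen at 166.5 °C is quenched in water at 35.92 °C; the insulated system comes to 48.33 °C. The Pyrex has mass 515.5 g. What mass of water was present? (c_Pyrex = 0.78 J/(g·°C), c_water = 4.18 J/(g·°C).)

m ≈ 916 g

Conservation of energy gives ΣQ = 0:
515.5×0.78×(48.33 − 166.5) + m×4.18×(48.33 − 35.92) = 0
51.87 m = 47515
m = 47515/51.87 ≈ 916 g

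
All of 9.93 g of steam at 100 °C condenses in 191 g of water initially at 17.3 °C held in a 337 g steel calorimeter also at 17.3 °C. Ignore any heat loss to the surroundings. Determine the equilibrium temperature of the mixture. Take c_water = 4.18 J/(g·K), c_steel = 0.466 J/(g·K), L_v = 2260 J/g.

Setting the total heat transfer to zero:
latent heat released on condensation: 9.93·2260 = 22442; condensate cools 100→T: 9.93·4.18·(T − 100) = 41.51(T − 100); water warms: 191·4.18·(T − 17.3) = 798.38(T − 17.3); steel cup: 337·0.466·(T − 17.3) = 157.04(T − 17.3)
996.93 T = 22442 + 4150.7 + 16529 = 43121
T ≈ 43.25 °C — below 100 °C, confirming all the steam condensed.

T_f ≈ 43.3 °C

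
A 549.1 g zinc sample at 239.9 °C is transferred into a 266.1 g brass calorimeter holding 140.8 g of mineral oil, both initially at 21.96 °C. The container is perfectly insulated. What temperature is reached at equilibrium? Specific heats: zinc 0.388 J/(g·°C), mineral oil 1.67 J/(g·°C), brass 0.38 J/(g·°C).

Energy conservation, ΣQ = 0:
549.1·0.388·(T − 239.9) + 140.8·1.67·(T − 21.96) + 266.1·0.38·(T − 21.96) = 0
(213.05 + 235.14 + 101.12) T = 213.05·239.9 + 235.14·21.96 + 101.12·21.96
T = 58495 / 549.3 = 106 °C

T_f ≈ 106.5 °C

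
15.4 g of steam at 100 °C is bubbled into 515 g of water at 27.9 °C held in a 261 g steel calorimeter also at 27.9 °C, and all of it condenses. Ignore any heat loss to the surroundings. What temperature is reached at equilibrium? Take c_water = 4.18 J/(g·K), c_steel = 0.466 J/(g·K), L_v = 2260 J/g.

Energy balance with sensible and latent terms:
condense steam: −15.4·2260 = −34804
  condensed water 100 °C→T: 64.37(T − 100)
  original water: 2152.7(T − 27.9)
  cup: 121.63(T − 27.9)
2338.7 T = 34804 + 6437.2 + 63454 = 104695
T ≈ 44.77 °C, under the boiling point, so the assumption holds.

T_f ≈ 44.8 °C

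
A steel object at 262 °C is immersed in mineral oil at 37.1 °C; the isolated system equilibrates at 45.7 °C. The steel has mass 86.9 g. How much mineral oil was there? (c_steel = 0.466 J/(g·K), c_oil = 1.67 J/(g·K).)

Heat gained plus heat lost sum to zero:
86.9·0.466·(45.7 − 262) + m·1.67·(45.7 − 37.1) = 0
14.36 m = 8759.2
m = 8759.2/14.36 ≈ 609.9 g

m ≈ 610 g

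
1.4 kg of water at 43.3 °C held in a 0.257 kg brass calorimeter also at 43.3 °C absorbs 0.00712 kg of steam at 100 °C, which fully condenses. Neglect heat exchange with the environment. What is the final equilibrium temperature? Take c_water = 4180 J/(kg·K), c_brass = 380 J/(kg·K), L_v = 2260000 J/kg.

T_f ≈ 46.3 °C

Taking heat into each body as positive, Σ m c ΔT = 0:
latent heat released on condensation: 0.00712×2260000 = 16091
  condensed water 100 °C→T: 29.76(T − 100)
  water warms: 1.4×4180×(T − 43.3) = 5852(T − 43.3)
  cup: 97.66(T − 43.3)
5979.4 T = 16091 + 2976.2 + 257620 = 276688
T ≈ 46.27 °C — below 100 °C, confirming all the steam condensed.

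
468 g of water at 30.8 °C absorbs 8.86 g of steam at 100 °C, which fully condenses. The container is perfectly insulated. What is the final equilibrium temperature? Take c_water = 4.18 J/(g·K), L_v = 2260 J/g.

Energy conservation, ΣQ = 0:
latent heat released on condensation: 8.86×2260 = 20024
  condensed water 100 °C→T: 37.03(T − 100)
  water warms: 468×4.18×(T − 30.8) = 1956.2(T − 30.8)
1993.3 T = 20024 + 3703.5 + 60252 = 83979
T ≈ 42.13 °C, under the boiling point, so the assumption holds.

T_f ≈ 42.1 °C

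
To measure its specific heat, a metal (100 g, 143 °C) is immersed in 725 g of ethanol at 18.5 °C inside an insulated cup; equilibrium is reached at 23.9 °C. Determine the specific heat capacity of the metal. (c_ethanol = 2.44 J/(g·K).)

m_s c (T_s − T_f) = m_ethanol c_ethanol (T_f − T_0):
100×c×(143 − 23.9) = 725×2.44×(23.9 − 18.5)
11910 c = 9552.6  ⇒  c ≈ 0.8021 J/(g·K)

c ≈ 0.802 J/(g·K)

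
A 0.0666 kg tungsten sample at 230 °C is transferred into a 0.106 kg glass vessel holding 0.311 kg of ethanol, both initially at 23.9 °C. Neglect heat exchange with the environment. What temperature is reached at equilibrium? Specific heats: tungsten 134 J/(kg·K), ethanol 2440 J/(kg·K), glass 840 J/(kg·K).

T_f ≈ 26.0 °C

T_f = Σ m_i c_i T_i / Σ m_i c_i:
T_f = (8.924·230 + 758.84·23.9 + 89.04·23.9) / (8.924 + 758.84 + 89.04)
    = 22317 / 856.8 ≈ 26.05 °C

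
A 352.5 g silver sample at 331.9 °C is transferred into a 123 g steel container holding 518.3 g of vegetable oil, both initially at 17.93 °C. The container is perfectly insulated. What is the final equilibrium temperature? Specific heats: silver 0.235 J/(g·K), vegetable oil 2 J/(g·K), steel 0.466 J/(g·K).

T_f ≈ 40.0 °C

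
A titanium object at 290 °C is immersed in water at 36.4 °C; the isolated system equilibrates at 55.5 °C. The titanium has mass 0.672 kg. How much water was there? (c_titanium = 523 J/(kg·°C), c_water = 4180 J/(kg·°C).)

m ≈ 1.03 kg

Setting the total heat transfer to zero:
0.672·523·(55.5 − 290) + m·4180·(55.5 − 36.4) = 0
79838 m = 82416
m = 82416/79838 ≈ 1.032 kg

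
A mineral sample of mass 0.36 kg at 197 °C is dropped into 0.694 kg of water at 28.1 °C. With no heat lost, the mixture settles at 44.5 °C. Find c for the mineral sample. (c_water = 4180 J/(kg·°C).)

c ≈ 867 J/(kg·°C)

Taking heat into each body as positive, Σ m c ΔT = 0:
0.36×c×(44.5 − 197) + 0.694×4180×(44.5 − 28.1) = 0
-54.9 c = -47575
c = -47575/-54.9 ≈ 866.6 J/(kg·°C)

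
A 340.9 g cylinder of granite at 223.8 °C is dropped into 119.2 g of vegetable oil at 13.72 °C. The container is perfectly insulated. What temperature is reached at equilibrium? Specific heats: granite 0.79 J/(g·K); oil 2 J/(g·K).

T_f ≈ 125.2 °C

Taking heat into each body as positive, Σ m c ΔT = 0:
340.9·0.79·(T − 223.8) + 119.2·2·(T − 13.72) = 0
269.31(T − 223.8) + 238.4(T − 13.72) = 0
507.71 T = 63543
T = 63543 / 507.71 = 125 °C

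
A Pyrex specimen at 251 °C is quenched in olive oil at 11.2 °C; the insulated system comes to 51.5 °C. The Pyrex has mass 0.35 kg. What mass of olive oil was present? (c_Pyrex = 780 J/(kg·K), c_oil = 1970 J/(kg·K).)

Conservation of energy gives ΣQ = 0:
0.35×780×(51.5 − 251) + m×1970×(51.5 − 11.2) = 0
79391 m = 54464
m = 54464/79391 ≈ 0.686 kg

m ≈ 0.686 kg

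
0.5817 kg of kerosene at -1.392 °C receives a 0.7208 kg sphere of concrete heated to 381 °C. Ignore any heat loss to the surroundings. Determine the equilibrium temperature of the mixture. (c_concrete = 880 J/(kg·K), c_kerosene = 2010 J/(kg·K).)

Setting the total heat transfer to zero:
0.7208·880·(T − 381) + 0.5817·2010·(T − (-1.392)) = 0
634.3(T − 381) + 1169.2(T − (-1.392)) = 0
(634.3 + 1169.2) T = 634.3·381 + 1169.2·(-1.392)
T ≈ 133.10 °C

T_f ≈ 133.1 °C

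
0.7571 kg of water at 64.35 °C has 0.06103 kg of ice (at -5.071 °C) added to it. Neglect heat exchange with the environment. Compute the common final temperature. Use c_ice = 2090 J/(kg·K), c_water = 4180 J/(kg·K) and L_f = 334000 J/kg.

T_f ≈ 53.4 °C

Taking heat into each body as positive, Σ m c ΔT = 0:
ice -5.071→0 °C: 0.06103×2090×5.071 = 646.82
  latent heat to melt: 0.06103×334000 = 20384
  warm the meltwater: 255.11 T
  water cools: 0.7571×4180×(T − 64.35) = 3164.7(T − 64.35)
3419.8 T = 203647 − 21031 = 182616
T ≈ 53.40 °C (positive, so assuming full melt was valid).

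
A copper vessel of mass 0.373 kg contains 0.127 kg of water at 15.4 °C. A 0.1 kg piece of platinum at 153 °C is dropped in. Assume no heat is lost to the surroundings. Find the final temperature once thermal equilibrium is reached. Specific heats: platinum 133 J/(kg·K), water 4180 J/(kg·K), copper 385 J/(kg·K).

T_f ≈ 18.1 °C

Let T be the final temperature. ΣQ_i = 0:
0.1·133·(T − 153) + 0.127·4180·(T − 15.4) + 0.373·385·(T − 15.4) = 0
13.3(T − 153) + 530.86(T − 15.4) + 143.6(T − 15.4) = 0
687.76 T = 12422
T ≈ 18.06 °C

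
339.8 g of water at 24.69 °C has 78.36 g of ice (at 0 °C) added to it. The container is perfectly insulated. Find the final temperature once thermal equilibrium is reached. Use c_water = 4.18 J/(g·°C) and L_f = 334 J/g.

Energy balance with sensible and latent terms:
melt ice: 78.36·334 = 26172; meltwater 0→T: 78.36·4.18·T = 327.54 T; water: 1420.4(T − 24.69)
1747.9 T = 35069 − 26172 = 8896.5
T ≈ 5.09 °C. Since T > 0 °C, the all-ice-melts assumption holds.

T_f ≈ 5.1 °C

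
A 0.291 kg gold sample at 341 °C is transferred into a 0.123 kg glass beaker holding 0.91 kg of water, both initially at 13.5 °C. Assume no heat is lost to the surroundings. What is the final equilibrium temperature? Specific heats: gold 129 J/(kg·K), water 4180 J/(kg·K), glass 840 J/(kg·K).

T_f ≈ 16.6 °C

T_f = Σ m_i c_i T_i / Σ m_i c_i:
T_f = (37.54·341 + 3803.8·13.5 + 103.32·13.5) / (37.54 + 3803.8 + 103.32)
    = 65547 / 3944.7 ≈ 16.62 °C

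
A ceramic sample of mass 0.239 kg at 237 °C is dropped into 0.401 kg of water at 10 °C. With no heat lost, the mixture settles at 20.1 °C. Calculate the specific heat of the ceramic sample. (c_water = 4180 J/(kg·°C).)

Heat lost by the ceramic sample = heat gained by the water:
0.239×c×(237 − 20.1) = 0.401×4180×(20.1 − 10)
51.84 c = 16929  ⇒  c ≈ 326.6 J/(kg·°C)

c ≈ 327 J/(kg·°C)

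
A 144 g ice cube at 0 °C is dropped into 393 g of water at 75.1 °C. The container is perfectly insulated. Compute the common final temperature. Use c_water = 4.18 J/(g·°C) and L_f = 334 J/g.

T_f ≈ 33.5 °C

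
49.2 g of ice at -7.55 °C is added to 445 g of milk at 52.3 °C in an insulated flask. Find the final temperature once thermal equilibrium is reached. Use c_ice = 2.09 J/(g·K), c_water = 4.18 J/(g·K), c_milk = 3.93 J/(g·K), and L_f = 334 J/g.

T_f ≈ 38.0 °C

Taking heat into each body as positive, Σ m c ΔT = 0:
warm ice to 0 °C: 49.2×2.09×(0 − (-7.55)) = 776.35; latent heat to melt: 49.2×334 = 16433; warm the meltwater: 205.66 T; milk cools: 445×3.93×(T − 52.3) = 1748.9(T − 52.3)
1954.5 T = 91465 − 17209 = 74256
T ≈ 37.99 °C. Since T > 0 °C, the all-ice-melts assumption holds.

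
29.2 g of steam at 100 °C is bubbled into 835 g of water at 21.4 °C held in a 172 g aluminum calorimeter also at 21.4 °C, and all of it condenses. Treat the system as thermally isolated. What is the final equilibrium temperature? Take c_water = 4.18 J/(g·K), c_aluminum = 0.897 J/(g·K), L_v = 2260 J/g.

T_f ≈ 41.5 °C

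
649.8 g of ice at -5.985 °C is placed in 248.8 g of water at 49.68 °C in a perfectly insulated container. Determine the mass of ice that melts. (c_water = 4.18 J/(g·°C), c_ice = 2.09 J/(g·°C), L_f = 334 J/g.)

Heat available from the water dropping to 0 °C: 248.8×4.18×49.68 = 51666 J.
Warming the ice to 0 °C takes 649.8×2.09×5.985 = 8128.1 J, leaving 43538 J for melting.
Melting all 649.8 g of ice would need 649.8×334 = 217033 J.
Since 43538 < 217033 J, not all the ice melts; equilibrium is at 0 °C.
m_melted×334 = 43538  ⇒  m_melted ≈ 130.4 g.

m_melted ≈ 130 g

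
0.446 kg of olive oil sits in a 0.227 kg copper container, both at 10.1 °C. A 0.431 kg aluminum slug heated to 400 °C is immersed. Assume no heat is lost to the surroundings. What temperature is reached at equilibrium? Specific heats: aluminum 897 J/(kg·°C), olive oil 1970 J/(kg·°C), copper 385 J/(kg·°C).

T_f ≈ 121.5 °C

Heat gained plus heat lost sum to zero:
0.431×897×(T − 400) + 0.446×1970×(T − 10.1) + 0.227×385×(T − 10.1) = 0
386.61(T − 400) + 878.62(T − 10.1) + 87.39(T − 10.1) = 0
(386.61 + 878.62 + 87.39) T = 386.61×400 + 878.62×10.1 + 87.39×10.1
T = 164400/1352.6 ≈ 121.54 °C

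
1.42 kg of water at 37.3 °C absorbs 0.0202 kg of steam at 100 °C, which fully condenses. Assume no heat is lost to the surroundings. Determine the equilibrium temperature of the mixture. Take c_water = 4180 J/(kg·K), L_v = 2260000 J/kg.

T_f ≈ 45.8 °C

Energy conservation, ΣQ = 0:
latent heat released on condensation: 0.0202×2260000 = 45652
  condensed water 100 °C→T: 84.44(T − 100)
  water warms: 1.42×4180×(T − 37.3) = 5935.6(T − 37.3)
6020 T = 45652 + 8443.6 + 221398 = 275493
T ≈ 45.76 °C, under the boiling point, so the assumption holds.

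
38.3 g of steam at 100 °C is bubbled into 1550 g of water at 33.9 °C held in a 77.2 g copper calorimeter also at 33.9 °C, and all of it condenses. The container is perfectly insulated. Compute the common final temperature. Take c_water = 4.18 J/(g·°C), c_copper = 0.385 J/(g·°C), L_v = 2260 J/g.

Let T be the final temperature. ΣQ_i = 0:
latent heat released on condensation: 38.3·2260 = 86558
  condensate cools 100→T: 38.3·4.18·(T − 100) = 160.09(T − 100)
  water warms: 1550·4.18·(T − 33.9) = 6479(T − 33.9)
  cup: 29.72(T − 33.9)
6668.8 T = 86558 + 16009 + 220646 = 323213
T ≈ 48.47 °C, under the boiling point, so the assumption holds.

T_f ≈ 48.5 °C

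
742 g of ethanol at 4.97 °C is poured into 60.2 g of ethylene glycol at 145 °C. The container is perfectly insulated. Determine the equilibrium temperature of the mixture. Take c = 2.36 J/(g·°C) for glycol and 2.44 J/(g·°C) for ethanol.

T_f is the heat-capacity-weighted average of the initial temperatures:
T_f = (142.07*145 + 1810.5*4.97) / (142.07 + 1810.5)
    = 29599 / 1952.6 ≈ 15.16 °C

T_f ≈ 15.2 °C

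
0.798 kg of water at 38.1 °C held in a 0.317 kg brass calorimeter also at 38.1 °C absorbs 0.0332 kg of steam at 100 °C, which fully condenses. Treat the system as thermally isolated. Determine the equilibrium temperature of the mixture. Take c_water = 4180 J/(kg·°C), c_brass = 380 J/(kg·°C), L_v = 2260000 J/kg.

Heat gained plus heat lost sum to zero:
steam→water at 100 °C releases m L_v = 0.0332×2260000 = 75032
  condensed water 100 °C→T: 138.78(T − 100)
  water warms: 0.798×4180×(T − 38.1) = 3335.6(T − 38.1)
  cup: 120.46(T − 38.1)
3594.9 T = 75032 + 13878 + 131677 = 220587
T ≈ 61.36 °C, under the boiling point, so the assumption holds.

T_f ≈ 61.4 °C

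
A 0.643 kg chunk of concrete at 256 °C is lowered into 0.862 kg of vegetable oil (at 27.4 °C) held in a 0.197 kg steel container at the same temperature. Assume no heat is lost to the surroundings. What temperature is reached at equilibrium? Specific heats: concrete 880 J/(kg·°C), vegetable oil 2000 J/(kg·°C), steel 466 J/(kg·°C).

T_f = Σ m_i c_i T_i / Σ m_i c_i:
T_f = (565.84·256 + 1724·27.4 + 91.8·27.4) / (565.84 + 1724 + 91.8)
    = 194608 / 2381.6 ≈ 81.71 °C

T_f ≈ 81.7 °C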